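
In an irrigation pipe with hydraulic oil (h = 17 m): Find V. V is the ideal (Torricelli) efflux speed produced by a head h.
Formula: V = \sqrt{2 g h}
V = √(2·9.81·17) = 18.26 m/s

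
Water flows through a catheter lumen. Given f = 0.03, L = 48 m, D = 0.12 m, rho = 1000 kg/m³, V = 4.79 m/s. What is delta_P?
Formula: \Delta P = f \frac{L}{D} \frac{\rho V^2}{2}
delta_P = 0.03·(48/0.12)·0.5·1000·4.79²/1000 = 137.7 kPa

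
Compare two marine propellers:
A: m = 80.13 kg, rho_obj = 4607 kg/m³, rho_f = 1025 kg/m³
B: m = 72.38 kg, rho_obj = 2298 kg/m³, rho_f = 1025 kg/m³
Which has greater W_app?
W_app(A) = 611.2 N, W_app(B) = 393.3 N. Answer: A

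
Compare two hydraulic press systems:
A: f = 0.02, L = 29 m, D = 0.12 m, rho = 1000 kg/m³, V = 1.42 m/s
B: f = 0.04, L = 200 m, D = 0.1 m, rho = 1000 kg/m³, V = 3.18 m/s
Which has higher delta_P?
delta_P(A) = 4.873 kPa, delta_P(B) = 404.5 kPa. Answer: B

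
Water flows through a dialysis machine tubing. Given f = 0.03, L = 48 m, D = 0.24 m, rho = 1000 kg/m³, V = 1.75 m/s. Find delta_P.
Formula: \Delta P = f \frac{L}{D} \frac{\rho V^2}{2}
delta_P = 0.03·(48/0.24)·0.5·1000·1.75²/1000 = 9.188 kPa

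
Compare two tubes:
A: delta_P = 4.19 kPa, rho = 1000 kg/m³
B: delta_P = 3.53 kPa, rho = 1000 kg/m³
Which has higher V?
V(A) = 2.895 m/s, V(B) = 2.657 m/s. Answer: A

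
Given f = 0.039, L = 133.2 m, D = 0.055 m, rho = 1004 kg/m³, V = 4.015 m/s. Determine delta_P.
Formula: \Delta P = f \frac{L}{D} \frac{\rho V^2}{2}
delta_P = 0.039·(133.2/0.055)·0.5·1004·4.015²/1000 = 764.3 kPa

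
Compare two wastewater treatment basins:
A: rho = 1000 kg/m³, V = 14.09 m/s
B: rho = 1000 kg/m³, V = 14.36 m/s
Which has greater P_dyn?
P_dyn(A) = 99.26 kPa, P_dyn(B) = 103.1 kPa. Answer: B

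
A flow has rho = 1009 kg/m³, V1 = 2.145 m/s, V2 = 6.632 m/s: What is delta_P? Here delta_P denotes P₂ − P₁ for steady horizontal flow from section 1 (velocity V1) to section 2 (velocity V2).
Formula: \Delta P = \frac{1}{2} \rho (V_1^2 - V_2^2)
delta_P = 0.5·1009·(2.145² − 6.632²)/1000 = -19.87 kPa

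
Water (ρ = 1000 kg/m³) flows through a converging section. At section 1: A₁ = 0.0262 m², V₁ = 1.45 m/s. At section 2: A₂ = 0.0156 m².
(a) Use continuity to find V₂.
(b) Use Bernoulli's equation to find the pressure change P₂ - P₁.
(a) Continuity: A₁V₁=A₂V₂ -> V₂=A₁V₁/A₂=0.0262*1.45/0.0156=2.44 m/s
(b) Bernoulli: P₂-P₁=0.5*rho*(V₁^2-V₂^2)/1000=0.5*1000*(1.45^2-2.44^2)/1000=-1.926 kPa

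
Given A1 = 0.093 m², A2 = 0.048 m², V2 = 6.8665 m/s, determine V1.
Formula: V_2 = \frac{A_1 V_1}{A_2}
Substituting knowns: 6.8665 = 0.093·V1/0.048
Solving for V1: V1 = 6.8665·0.048/0.093 = 3.544 m/s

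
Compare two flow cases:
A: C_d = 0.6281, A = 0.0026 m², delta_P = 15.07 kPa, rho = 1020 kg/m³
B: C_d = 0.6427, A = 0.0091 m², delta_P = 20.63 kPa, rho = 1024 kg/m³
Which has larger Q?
Q(A) = 8.877 L/s, Q(B) = 37.12 L/s. Answer: B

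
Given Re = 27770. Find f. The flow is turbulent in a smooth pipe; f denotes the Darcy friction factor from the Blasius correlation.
Formula: f = \frac{0.316}{Re^{0.25}}
f = 0.316/27770^0.25 = 0.02448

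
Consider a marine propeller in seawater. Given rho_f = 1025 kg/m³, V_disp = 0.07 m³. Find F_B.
Formula: F_B = \rho_f g V_{disp}
F_B = 1025·9.81·0.07 = 703.9 N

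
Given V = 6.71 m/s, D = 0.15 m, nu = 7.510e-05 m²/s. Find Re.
Formula: Re = \frac{V D}{\nu}
Re = 6.71·0.15/7.510e-05 = 13402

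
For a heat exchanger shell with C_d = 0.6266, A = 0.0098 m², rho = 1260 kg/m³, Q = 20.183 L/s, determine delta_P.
Formula: Q = C_d A \sqrt{\frac{2 \Delta P}{\rho}}
Substituting knowns: 20.183 = 0.6266·0.0098·√(2·(delta_P·1000)/1260)·1000
Solving for delta_P: delta_P = ((20.183/1000)/(0.6266·0.0098))²·1260/2/1000 = 6.806 kPa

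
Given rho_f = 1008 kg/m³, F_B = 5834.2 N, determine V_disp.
Formula: F_B = \rho_f g V_{disp}
Substituting knowns: 5834.2 = 1008·9.81·V_disp
Solving for V_disp: V_disp = 5834.2/(1008·9.81) = 0.59 m³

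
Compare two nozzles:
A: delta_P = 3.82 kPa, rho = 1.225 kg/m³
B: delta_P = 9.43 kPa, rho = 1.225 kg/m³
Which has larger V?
V(A) = 78.97 m/s, V(B) = 124.1 m/s. Answer: B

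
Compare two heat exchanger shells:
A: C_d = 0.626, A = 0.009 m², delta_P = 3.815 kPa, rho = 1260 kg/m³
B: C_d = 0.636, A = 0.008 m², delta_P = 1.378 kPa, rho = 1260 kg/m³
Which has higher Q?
Q(A) = 13.86 L/s, Q(B) = 7.525 L/s. Answer: A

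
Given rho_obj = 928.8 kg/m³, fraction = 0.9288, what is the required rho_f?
Formula: f_{sub} = \frac{\rho_{obj}}{\rho_f}
Substituting knowns: 0.9288 = 928.8/rho_f
Solving for rho_f: rho_f = 928.8/0.9288 = 1000 kg/m³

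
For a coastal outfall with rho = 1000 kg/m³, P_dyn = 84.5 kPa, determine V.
Formula: P_{dyn} = \frac{1}{2} \rho V^2
Substituting knowns: 84.5 = 0.5·1000·V²/1000
Solving for V: V = √(2·(84.5·1000)/1000) = 13 m/s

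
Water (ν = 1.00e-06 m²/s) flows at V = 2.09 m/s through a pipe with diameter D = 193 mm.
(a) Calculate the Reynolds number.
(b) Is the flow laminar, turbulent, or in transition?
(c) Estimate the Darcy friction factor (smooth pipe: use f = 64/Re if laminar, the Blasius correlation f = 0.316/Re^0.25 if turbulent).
(a) Re = V·D/ν = 2.09·0.193/1.00e-06 = 403370
(b) Flow regime: turbulent (Re > 4000)
(c) Friction factor: f = 0.316/Re^0.25 = 0.316/403370^0.25 = 0.01254 (Blasius is strictly valid for Re ≲ 1e5; used here as the smooth-pipe estimate the problem specifies)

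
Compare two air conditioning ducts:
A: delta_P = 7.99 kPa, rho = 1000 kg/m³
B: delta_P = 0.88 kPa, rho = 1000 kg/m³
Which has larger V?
V(A) = 3.997 m/s, V(B) = 1.327 m/s. Answer: A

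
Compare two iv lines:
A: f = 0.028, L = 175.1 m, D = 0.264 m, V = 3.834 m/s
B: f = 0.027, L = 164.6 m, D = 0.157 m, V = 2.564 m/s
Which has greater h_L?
h_L(A) = 13.91 m, h_L(B) = 9.485 m. Answer: A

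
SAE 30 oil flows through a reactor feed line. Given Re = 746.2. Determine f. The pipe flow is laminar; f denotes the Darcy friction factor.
Formula: f = \frac{64}{Re}
f = 64/746.2 = 0.08577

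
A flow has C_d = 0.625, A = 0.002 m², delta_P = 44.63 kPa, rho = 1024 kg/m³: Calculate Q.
Formula: Q = C_d A \sqrt{\frac{2 \Delta P}{\rho}}
Q = 0.625·0.002·√(2·(44.63·1000)/1024)·1000 = 11.67 L/s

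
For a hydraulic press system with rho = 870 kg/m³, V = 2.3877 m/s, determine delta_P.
Formula: V = \sqrt{\frac{2 \Delta P}{\rho}}
Substituting knowns: 2.3877 = √(2·(delta_P·1000)/870)
Solving for delta_P: delta_P = 2.3877²·870/2/1000 = 2.48 kPa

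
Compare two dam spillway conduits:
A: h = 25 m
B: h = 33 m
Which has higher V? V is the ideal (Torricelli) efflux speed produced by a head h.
V(A) = 22.15 m/s, V(B) = 25.45 m/s. Answer: B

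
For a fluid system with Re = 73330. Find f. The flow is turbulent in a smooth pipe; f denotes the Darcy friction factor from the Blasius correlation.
Formula: f = \frac{0.316}{Re^{0.25}}
f = 0.316/73330^0.25 = 0.0192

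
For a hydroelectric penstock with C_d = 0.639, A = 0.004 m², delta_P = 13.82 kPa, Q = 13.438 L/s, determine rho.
Formula: Q = C_d A \sqrt{\frac{2 \Delta P}{\rho}}
Substituting knowns: 13.438 = 0.639·0.004·√(2·(13.82·1000)/rho)·1000
Solving for rho: rho = 2·(13.82·1000)/((13.438/1000)/(0.639·0.004))² = 1000 kg/m³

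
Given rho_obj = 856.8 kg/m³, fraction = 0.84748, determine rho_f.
Formula: f_{sub} = \frac{\rho_{obj}}{\rho_f}
Substituting knowns: 0.84748 = 856.8/rho_f
Solving for rho_f: rho_f = 856.8/0.84748 = 1011 kg/m³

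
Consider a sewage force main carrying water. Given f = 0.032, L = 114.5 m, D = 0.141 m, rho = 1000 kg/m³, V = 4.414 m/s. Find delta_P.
Formula: \Delta P = f \frac{L}{D} \frac{\rho V^2}{2}
delta_P = 0.032·(114.5/0.141)·0.5·1000·4.414²/1000 = 253.1 kPa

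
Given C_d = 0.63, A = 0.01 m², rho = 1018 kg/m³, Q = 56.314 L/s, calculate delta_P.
Formula: Q = C_d A \sqrt{\frac{2 \Delta P}{\rho}}
Substituting knowns: 56.314 = 0.63·0.01·√(2·(delta_P·1000)/1018)·1000
Solving for delta_P: delta_P = ((56.314/1000)/(0.63·0.01))²·1018/2/1000 = 40.67 kPa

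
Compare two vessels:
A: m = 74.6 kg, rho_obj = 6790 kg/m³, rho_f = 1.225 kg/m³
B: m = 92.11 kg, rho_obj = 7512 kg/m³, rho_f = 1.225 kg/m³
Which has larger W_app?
W_app(A) = 731.7 N, W_app(B) = 903.5 N. Answer: B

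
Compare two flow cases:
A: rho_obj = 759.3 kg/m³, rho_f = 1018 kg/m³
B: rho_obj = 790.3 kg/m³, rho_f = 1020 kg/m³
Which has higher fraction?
fraction(A) = 0.7459, fraction(B) = 0.7748. Answer: B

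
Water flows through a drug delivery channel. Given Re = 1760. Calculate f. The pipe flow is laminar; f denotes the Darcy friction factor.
Formula: f = \frac{64}{Re}
f = 64/1760 = 0.03636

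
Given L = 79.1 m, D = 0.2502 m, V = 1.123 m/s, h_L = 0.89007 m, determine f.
Formula: h_L = f \frac{L}{D} \frac{V^2}{2g}
Substituting knowns: 0.89007 = f·(79.1/0.2502)·1.123²/(2·9.81)
Solving for f: f = 0.89007·2·9.81/((79.1/0.2502)·1.123²) = 0.0438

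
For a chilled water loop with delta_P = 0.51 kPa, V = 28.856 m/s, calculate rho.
Formula: V = \sqrt{\frac{2 \Delta P}{\rho}}
Substituting knowns: 28.856 = √(2·(0.51·1000)/rho)
Solving for rho: rho = 2·(0.51·1000)/28.856² = 1.225 kg/m³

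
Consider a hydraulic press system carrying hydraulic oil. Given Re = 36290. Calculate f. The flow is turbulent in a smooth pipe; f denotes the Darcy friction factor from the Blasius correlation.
Formula: f = \frac{0.316}{Re^{0.25}}
f = 0.316/36290^0.25 = 0.02289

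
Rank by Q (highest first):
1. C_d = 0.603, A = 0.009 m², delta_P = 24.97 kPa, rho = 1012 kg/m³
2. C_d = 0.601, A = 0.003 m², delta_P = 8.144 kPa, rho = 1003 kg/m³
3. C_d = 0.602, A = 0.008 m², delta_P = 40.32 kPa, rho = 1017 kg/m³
Case 1: Q = 38.12 L/s
Case 2: Q = 7.266 L/s
Case 3: Q = 42.88 L/s
Ranking (highest first): 3, 1, 2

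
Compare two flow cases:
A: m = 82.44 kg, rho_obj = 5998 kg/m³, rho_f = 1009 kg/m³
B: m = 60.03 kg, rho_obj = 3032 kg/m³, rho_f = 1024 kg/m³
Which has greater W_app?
W_app(A) = 672.7 N, W_app(B) = 390 N. Answer: A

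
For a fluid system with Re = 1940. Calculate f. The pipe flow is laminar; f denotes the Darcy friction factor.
Formula: f = \frac{64}{Re}
f = 64/1940 = 0.03299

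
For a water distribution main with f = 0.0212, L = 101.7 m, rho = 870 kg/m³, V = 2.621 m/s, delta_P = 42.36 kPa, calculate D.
Formula: \Delta P = f \frac{L}{D} \frac{\rho V^2}{2}
Substituting knowns: 42.36 = 0.0212·(101.7/D)·0.5·870·2.621²/1000
Solving for D: D = 0.0212·101.7·0.5·870·2.621²/(42.36·1000) = 0.1521 m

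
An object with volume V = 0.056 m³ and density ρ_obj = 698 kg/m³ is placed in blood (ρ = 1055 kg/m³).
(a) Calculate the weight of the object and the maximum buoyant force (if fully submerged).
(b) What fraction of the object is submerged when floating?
(a) W=rho_obj*g*V=698*9.81*0.056=383.5 N; F_B(max)=rho*g*V=1055*9.81*0.056=579.6 N
(b) Floating fraction=rho_obj/rho=698/1055=0.662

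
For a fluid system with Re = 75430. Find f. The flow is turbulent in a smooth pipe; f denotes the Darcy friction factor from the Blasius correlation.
Formula: f = \frac{0.316}{Re^{0.25}}
f = 0.316/75430^0.25 = 0.01907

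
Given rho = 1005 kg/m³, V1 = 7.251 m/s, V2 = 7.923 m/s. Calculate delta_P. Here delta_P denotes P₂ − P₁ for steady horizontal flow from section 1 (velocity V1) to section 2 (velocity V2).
Formula: \Delta P = \frac{1}{2} \rho (V_1^2 - V_2^2)
delta_P = 0.5·1005·(7.251² − 7.923²)/1000 = -5.124 kPa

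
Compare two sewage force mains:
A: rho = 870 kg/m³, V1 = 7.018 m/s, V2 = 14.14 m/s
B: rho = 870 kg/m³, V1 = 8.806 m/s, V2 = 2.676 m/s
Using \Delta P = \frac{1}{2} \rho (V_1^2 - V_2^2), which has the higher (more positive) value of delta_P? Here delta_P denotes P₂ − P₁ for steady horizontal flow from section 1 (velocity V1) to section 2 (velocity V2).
delta_P(A) = -65.55 kPa, delta_P(B) = 30.62 kPa. Answer: B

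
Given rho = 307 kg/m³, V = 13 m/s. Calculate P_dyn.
Formula: P_{dyn} = \frac{1}{2} \rho V^2
P_dyn = 0.5·307·13²/1000 = 25.94 kPa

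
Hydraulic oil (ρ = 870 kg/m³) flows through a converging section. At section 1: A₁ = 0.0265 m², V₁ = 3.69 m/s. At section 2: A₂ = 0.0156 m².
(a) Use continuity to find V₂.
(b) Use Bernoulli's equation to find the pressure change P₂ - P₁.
(a) Continuity: A₁V₁=A₂V₂ -> V₂=A₁V₁/A₂=0.0265*3.69/0.0156=6.27 m/s
(b) Bernoulli: P₂-P₁=0.5*rho*(V₁^2-V₂^2)/1000=0.5*870*(3.69^2-6.27^2)/1000=-11.18 kPa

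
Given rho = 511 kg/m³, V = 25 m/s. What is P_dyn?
Formula: P_{dyn} = \frac{1}{2} \rho V^2
P_dyn = 0.5·511·25²/1000 = 159.7 kPa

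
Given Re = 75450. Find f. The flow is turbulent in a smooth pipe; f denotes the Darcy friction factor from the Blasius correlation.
Formula: f = \frac{0.316}{Re^{0.25}}
f = 0.316/75450^0.25 = 0.01907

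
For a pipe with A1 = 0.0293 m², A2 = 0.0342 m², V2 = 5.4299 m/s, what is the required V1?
Formula: V_2 = \frac{A_1 V_1}{A_2}
Substituting knowns: 5.4299 = 0.0293·V1/0.0342
Solving for V1: V1 = 5.4299·0.0342/0.0293 = 6.338 m/s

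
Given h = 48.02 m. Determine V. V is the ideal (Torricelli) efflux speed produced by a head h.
Formula: V = \sqrt{2 g h}
V = √(2·9.81·48.02) = 30.69 m/s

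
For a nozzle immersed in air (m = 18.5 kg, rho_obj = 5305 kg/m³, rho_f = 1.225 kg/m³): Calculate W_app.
Formula: W_{app} = mg\left(1 - \frac{\rho_f}{\rho_{obj}}\right)
W_app = 18.5·9.81·(1 − 1.225/5305) = 181.4 N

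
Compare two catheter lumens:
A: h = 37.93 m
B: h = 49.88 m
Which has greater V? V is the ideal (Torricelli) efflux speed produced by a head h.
V(A) = 27.28 m/s, V(B) = 31.28 m/s. Answer: B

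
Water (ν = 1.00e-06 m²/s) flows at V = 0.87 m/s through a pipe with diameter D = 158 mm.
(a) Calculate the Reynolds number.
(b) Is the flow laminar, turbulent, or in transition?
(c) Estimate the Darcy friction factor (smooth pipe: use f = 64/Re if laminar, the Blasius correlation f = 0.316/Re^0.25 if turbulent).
(a) Re = V·D/ν = 0.87·0.158/1.00e-06 = 137460
(b) Flow regime: turbulent (Re > 4000)
(c) Friction factor: f = 0.316/Re^0.25 = 0.316/137460^0.25 = 0.01641 (Blasius is strictly valid for Re ≲ 1e5; used here as the smooth-pipe estimate the problem specifies)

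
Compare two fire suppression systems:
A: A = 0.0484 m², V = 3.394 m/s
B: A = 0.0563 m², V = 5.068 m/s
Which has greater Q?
Q(A) = 164.3 L/s, Q(B) = 285.3 L/s. Answer: B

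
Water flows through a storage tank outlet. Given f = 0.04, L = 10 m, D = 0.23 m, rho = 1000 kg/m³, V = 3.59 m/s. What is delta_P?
Formula: \Delta P = f \frac{L}{D} \frac{\rho V^2}{2}
delta_P = 0.04·(10/0.23)·0.5·1000·3.59²/1000 = 11.21 kPa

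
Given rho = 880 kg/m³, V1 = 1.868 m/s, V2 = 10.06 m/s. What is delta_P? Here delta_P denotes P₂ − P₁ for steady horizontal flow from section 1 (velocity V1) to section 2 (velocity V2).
Formula: \Delta P = \frac{1}{2} \rho (V_1^2 - V_2^2)
delta_P = 0.5·880·(1.868² − 10.06²)/1000 = -42.99 kPa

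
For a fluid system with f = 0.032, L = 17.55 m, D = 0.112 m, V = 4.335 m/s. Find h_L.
Formula: h_L = f \frac{L}{D} \frac{V^2}{2g}
h_L = 0.032·(17.55/0.112)·4.335²/(2·9.81) = 4.803 m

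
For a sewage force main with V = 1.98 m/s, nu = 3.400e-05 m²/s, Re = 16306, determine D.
Formula: Re = \frac{V D}{\nu}
Substituting knowns: 16306 = 1.98·D/3.400e-05
Solving for D: D = 16306·3.400e-05/1.98 = 0.28 m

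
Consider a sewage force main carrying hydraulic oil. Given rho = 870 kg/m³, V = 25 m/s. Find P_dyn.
Formula: P_{dyn} = \frac{1}{2} \rho V^2
P_dyn = 0.5·870·25²/1000 = 271.9 kPa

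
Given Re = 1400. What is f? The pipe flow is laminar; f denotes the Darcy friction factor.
Formula: f = \frac{64}{Re}
f = 64/1400 = 0.04571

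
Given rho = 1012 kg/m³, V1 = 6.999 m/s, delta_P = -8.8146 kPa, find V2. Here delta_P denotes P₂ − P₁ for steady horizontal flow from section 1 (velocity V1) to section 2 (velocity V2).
Formula: \Delta P = \frac{1}{2} \rho (V_1^2 - V_2^2)
Substituting knowns: -8.8146 = 0.5·1012·(6.999² − V2²)/1000
Solving for V2: V2 = √(6.999² − 2·(-8.8146·1000)/1012) = 8.149 m/s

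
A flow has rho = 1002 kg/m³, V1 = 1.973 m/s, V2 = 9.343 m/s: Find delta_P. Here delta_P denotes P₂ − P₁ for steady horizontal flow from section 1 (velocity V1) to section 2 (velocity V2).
Formula: \Delta P = \frac{1}{2} \rho (V_1^2 - V_2^2)
delta_P = 0.5·1002·(1.973² − 9.343²)/1000 = -41.78 kPa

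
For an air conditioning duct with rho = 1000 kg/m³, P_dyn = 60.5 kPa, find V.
Formula: P_{dyn} = \frac{1}{2} \rho V^2
Substituting knowns: 60.5 = 0.5·1000·V²/1000
Solving for V: V = √(2·(60.5·1000)/1000) = 11 m/s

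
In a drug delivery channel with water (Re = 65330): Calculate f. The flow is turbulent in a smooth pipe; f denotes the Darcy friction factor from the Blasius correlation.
Formula: f = \frac{0.316}{Re^{0.25}}
f = 0.316/65330^0.25 = 0.01977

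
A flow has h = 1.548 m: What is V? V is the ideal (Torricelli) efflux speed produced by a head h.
Formula: V = \sqrt{2 g h}
V = √(2·9.81·1.548) = 5.511 m/s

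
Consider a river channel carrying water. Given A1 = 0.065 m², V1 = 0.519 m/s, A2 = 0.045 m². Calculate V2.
Formula: V_2 = \frac{A_1 V_1}{A_2}
V2 = 0.065·0.519/0.045 = 0.7497 m/s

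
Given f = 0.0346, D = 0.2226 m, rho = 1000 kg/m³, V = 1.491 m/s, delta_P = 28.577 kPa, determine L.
Formula: \Delta P = f \frac{L}{D} \frac{\rho V^2}{2}
Substituting knowns: 28.577 = 0.0346·(L/0.2226)·0.5·1000·1.491²/1000
Solving for L: L = (28.577·1000)·0.2226/(0.0346·0.5·1000·1.491²) = 165.4 m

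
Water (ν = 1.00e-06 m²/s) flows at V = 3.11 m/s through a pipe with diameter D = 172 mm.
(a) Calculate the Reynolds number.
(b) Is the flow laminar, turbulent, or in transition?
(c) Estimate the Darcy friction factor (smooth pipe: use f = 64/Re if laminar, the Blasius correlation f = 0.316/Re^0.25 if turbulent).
(a) Re = V·D/ν = 3.11·0.172/1.00e-06 = 534920
(b) Flow regime: turbulent (Re > 4000)
(c) Friction factor: f = 0.316/Re^0.25 = 0.316/534920^0.25 = 0.01168 (Blasius is strictly valid for Re ≲ 1e5; used here as the smooth-pipe estimate the problem specifies)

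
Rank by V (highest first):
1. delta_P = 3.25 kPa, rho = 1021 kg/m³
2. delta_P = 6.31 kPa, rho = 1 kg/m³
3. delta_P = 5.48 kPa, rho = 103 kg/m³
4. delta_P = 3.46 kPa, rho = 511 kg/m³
Case 1: V = 2.523 m/s
Case 2: V = 112.3 m/s
Case 3: V = 10.32 m/s
Case 4: V = 3.68 m/s
Ranking (highest first): 2, 3, 4, 1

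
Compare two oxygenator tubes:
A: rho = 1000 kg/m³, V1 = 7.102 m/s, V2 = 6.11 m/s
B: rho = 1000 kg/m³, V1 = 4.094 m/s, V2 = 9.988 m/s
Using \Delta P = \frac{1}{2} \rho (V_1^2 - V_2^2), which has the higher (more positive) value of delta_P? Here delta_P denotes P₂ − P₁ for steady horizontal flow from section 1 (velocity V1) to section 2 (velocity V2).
delta_P(A) = 6.553 kPa, delta_P(B) = -41.5 kPa. Answer: A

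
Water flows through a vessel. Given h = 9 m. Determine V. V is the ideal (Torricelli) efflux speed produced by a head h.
Formula: V = \sqrt{2 g h}
V = √(2·9.81·9) = 13.29 m/s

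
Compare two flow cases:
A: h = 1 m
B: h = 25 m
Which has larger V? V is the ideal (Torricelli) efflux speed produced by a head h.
V(A) = 4.429 m/s, V(B) = 22.15 m/s. Answer: B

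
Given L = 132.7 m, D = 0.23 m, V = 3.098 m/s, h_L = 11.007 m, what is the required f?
Formula: h_L = f \frac{L}{D} \frac{V^2}{2g}
Substituting knowns: 11.007 = f·(132.7/0.23)·3.098²/(2·9.81)
Solving for f: f = 11.007·2·9.81/((132.7/0.23)·3.098²) = 0.039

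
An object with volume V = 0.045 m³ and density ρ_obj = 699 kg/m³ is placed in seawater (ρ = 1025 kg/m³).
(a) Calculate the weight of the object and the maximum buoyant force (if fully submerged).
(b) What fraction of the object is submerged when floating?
(a) W=rho_obj*g*V=699*9.81*0.045=308.6 N; F_B(max)=rho*g*V=1025*9.81*0.045=452.5 N
(b) Floating fraction=rho_obj/rho=699/1025=0.682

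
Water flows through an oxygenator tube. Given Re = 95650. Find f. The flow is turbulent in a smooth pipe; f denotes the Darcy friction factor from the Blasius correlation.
Formula: f = \frac{0.316}{Re^{0.25}}
f = 0.316/95650^0.25 = 0.01797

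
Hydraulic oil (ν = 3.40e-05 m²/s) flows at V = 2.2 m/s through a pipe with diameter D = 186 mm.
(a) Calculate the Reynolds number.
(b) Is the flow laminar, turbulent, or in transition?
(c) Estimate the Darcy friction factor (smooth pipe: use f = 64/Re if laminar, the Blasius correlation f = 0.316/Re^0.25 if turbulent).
(a) Re = V·D/ν = 2.2·0.186/3.40e-05 = 12035
(b) Flow regime: turbulent (Re > 4000)
(c) Friction factor: f = 0.316/Re^0.25 = 0.316/12035^0.25 = 0.03017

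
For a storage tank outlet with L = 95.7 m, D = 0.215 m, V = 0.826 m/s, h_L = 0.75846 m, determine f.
Formula: h_L = f \frac{L}{D} \frac{V^2}{2g}
Substituting knowns: 0.75846 = f·(95.7/0.215)·0.826²/(2·9.81)
Solving for f: f = 0.75846·2·9.81/((95.7/0.215)·0.826²) = 0.049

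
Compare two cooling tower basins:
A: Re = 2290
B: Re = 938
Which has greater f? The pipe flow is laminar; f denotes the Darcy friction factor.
f(A) = 0.02795, f(B) = 0.06823. Answer: B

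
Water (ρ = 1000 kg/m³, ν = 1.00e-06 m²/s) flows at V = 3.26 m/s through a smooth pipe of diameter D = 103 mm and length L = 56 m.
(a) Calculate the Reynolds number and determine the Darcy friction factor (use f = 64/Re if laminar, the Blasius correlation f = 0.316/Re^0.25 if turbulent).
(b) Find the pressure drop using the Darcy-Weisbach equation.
(a) Re = V·D/ν = 3.26·0.103/1.00e-06 = 335780 → turbulent (Re > 4000); f = 0.316/Re^0.25 = 0.316/335780^0.25 = 0.013127 (Blasius is strictly valid for Re ≲ 1e5; used here as the smooth-pipe estimate the problem specifies)
(b) Darcy-Weisbach: ΔP = f·(L/D)·½ρV²/1000 = 0.013127·(56/0.103)·½·1000·3.26²/1000 = 37.92 kPa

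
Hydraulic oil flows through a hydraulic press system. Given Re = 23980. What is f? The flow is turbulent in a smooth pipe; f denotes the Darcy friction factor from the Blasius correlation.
Formula: f = \frac{0.316}{Re^{0.25}}
f = 0.316/23980^0.25 = 0.02539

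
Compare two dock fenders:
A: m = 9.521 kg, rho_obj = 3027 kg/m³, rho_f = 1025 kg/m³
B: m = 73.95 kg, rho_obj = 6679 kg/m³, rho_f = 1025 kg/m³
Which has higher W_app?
W_app(A) = 61.77 N, W_app(B) = 614.1 N. Answer: B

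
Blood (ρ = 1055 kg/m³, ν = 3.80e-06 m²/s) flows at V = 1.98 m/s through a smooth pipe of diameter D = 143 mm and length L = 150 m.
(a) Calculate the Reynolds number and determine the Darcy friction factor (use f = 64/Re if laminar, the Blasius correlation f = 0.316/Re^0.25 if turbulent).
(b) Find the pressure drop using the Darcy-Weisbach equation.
(a) Re = V·D/ν = 1.98·0.143/3.80e-06 = 74511 → turbulent (Re > 4000); f = 0.316/Re^0.25 = 0.316/74511^0.25 = 0.019126
(b) Darcy-Weisbach: ΔP = f·(L/D)·½ρV²/1000 = 0.019126·(150/0.143)·½·1055·1.98²/1000 = 41.49 kPa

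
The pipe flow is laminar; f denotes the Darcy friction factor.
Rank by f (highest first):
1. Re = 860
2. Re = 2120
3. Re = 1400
Case 1: f = 0.07442
Case 2: f = 0.03019
Case 3: f = 0.04571
Ranking (highest first): 1, 3, 2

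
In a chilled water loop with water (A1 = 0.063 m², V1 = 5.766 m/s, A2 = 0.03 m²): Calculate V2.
Formula: V_2 = \frac{A_1 V_1}{A_2}
V2 = 0.063·5.766/0.03 = 12.11 m/s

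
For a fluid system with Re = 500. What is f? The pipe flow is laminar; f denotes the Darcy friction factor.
Formula: f = \frac{64}{Re}
f = 64/500 = 0.128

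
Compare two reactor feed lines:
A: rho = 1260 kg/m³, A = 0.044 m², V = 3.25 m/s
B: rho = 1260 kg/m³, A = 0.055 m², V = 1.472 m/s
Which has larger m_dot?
m_dot(A) = 180.2 kg/s, m_dot(B) = 102 kg/s. Answer: A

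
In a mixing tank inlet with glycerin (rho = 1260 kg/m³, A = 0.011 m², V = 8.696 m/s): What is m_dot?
Formula: \dot{m} = \rho A V
m_dot = 1260·0.011·8.696 = 120.5 kg/s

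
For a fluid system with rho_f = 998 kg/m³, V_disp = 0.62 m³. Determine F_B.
Formula: F_B = \rho_f g V_{disp}
F_B = 998·9.81·0.62 = 6070 N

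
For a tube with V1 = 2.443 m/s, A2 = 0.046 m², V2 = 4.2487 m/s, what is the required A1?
Formula: V_2 = \frac{A_1 V_1}{A_2}
Substituting knowns: 4.2487 = A1·2.443/0.046
Solving for A1: A1 = 4.2487·0.046/2.443 = 0.08 m²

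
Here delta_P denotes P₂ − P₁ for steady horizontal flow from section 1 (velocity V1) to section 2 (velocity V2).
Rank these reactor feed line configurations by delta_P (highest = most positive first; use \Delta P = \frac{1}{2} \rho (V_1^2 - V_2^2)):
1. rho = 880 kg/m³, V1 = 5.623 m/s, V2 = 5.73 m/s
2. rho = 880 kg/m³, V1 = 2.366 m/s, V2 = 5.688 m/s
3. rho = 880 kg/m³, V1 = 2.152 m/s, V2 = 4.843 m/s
Case 1: delta_P = -0.5345 kPa
Case 2: delta_P = -11.77 kPa
Case 3: delta_P = -8.282 kPa
Ranking (highest first): 1, 3, 2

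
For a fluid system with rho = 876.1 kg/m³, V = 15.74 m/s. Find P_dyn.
Formula: P_{dyn} = \frac{1}{2} \rho V^2
P_dyn = 0.5·876.1·15.74²/1000 = 108.5 kPa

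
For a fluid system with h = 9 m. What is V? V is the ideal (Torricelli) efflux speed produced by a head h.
Formula: V = \sqrt{2 g h}
V = √(2·9.81·9) = 13.29 m/s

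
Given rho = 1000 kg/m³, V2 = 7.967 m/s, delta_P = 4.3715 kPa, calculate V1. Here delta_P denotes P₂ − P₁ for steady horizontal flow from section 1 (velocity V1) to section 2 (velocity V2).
Formula: \Delta P = \frac{1}{2} \rho (V_1^2 - V_2^2)
Substituting knowns: 4.3715 = 0.5·1000·(V1² − 7.967²)/1000
Solving for V1: V1 = √(7.967² + 2·(4.3715·1000)/1000) = 8.498 m/s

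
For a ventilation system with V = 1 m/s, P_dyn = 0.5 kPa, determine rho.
Formula: P_{dyn} = \frac{1}{2} \rho V^2
Substituting knowns: 0.5 = 0.5·rho·1²/1000
Solving for rho: rho = 2·(0.5·1000)/1² = 1000 kg/m³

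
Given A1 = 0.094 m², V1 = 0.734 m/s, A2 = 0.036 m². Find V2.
Formula: V_2 = \frac{A_1 V_1}{A_2}
V2 = 0.094·0.734/0.036 = 1.917 m/s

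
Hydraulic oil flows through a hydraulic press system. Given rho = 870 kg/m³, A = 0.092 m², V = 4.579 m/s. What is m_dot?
Formula: \dot{m} = \rho A V
m_dot = 870·0.092·4.579 = 366.5 kg/s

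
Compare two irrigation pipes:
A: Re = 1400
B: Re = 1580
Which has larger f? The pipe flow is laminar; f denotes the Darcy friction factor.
f(A) = 0.04571, f(B) = 0.04051. Answer: A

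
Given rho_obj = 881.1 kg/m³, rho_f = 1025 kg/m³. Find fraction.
Formula: f_{sub} = \frac{\rho_{obj}}{\rho_f}
fraction = 881.1/1025 = 0.8596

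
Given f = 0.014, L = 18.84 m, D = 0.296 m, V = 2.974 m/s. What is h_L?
Formula: h_L = f \frac{L}{D} \frac{V^2}{2g}
h_L = 0.014·(18.84/0.296)·2.974²/(2·9.81) = 0.4017 m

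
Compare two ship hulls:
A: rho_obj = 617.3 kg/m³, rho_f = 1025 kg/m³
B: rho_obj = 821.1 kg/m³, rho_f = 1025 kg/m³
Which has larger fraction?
fraction(A) = 0.6022, fraction(B) = 0.8011. Answer: B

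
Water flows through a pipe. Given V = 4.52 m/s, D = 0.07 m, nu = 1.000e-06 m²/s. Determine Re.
Formula: Re = \frac{V D}{\nu}
Re = 4.52·0.07/1.000e-06 = 316400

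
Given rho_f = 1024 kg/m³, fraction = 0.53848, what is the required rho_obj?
Formula: f_{sub} = \frac{\rho_{obj}}{\rho_f}
Substituting knowns: 0.53848 = rho_obj/1024
Solving for rho_obj: rho_obj = 0.53848·1024 = 551.4 kg/m³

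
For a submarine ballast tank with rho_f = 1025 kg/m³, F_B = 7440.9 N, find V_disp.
Formula: F_B = \rho_f g V_{disp}
Substituting knowns: 7440.9 = 1025·9.81·V_disp
Solving for V_disp: V_disp = 7440.9/(1025·9.81) = 0.74 m³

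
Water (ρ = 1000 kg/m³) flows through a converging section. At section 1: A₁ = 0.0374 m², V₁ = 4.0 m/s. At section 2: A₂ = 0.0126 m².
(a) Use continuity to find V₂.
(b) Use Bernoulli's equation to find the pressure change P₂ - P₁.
(a) Continuity: A₁V₁=A₂V₂ -> V₂=A₁V₁/A₂=0.0374*4.0/0.0126=11.87 m/s
(b) Bernoulli: P₂-P₁=0.5*rho*(V₁^2-V₂^2)/1000=0.5*1000*(4.0^2-11.87^2)/1000=-62.45 kPa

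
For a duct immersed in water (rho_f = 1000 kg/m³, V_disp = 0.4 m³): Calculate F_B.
Formula: F_B = \rho_f g V_{disp}
F_B = 1000·9.81·0.4 = 3924 N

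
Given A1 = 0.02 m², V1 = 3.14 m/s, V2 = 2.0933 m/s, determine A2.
Formula: V_2 = \frac{A_1 V_1}{A_2}
Substituting knowns: 2.0933 = 0.02·3.14/A2
Solving for A2: A2 = 0.02·3.14/2.0933 = 0.03 m²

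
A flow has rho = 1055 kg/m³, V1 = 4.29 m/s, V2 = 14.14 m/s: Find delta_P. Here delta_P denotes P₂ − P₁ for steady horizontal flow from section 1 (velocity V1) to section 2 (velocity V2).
Formula: \Delta P = \frac{1}{2} \rho (V_1^2 - V_2^2)
delta_P = 0.5·1055·(4.29² − 14.14²)/1000 = -95.76 kPa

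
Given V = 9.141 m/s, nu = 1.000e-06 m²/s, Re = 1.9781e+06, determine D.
Formula: Re = \frac{V D}{\nu}
Substituting knowns: 1.9781e+06 = 9.141·D/1.000e-06
Solving for D: D = 1.9781e+06·1.000e-06/9.141 = 0.2164 m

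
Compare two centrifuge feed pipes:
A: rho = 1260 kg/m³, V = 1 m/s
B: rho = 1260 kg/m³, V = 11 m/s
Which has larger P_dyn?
P_dyn(A) = 0.63 kPa, P_dyn(B) = 76.23 kPa. Answer: B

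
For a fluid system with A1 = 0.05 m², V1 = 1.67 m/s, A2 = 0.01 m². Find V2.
Formula: V_2 = \frac{A_1 V_1}{A_2}
V2 = 0.05·1.67/0.01 = 8.35 m/s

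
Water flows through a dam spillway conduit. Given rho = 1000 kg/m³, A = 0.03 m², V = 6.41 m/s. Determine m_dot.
Formula: \dot{m} = \rho A V
m_dot = 1000·0.03·6.41 = 192.3 kg/s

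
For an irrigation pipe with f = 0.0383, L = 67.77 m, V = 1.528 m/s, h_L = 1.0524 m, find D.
Formula: h_L = f \frac{L}{D} \frac{V^2}{2g}
Substituting knowns: 1.0524 = 0.0383·(67.77/D)·1.528²/(2·9.81)
Solving for D: D = 0.0383·67.77·1.528²/(2·9.81·1.0524) = 0.2935 m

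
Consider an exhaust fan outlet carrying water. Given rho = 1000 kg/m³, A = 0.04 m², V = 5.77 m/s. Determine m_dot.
Formula: \dot{m} = \rho A V
m_dot = 1000·0.04·5.77 = 230.8 kg/s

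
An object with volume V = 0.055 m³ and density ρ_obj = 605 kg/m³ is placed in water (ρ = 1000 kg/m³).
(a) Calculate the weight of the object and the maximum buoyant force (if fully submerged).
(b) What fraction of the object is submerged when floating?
(a) W=rho_obj*g*V=605*9.81*0.055=326.4 N; F_B(max)=rho*g*V=1000*9.81*0.055=539.5 N
(b) Floating fraction=rho_obj/rho=605/1000=0.605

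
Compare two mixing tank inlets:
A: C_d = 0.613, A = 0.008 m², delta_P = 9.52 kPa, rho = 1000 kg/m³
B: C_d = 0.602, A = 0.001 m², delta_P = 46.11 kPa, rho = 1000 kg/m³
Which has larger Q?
Q(A) = 21.4 L/s, Q(B) = 5.781 L/s. Answer: A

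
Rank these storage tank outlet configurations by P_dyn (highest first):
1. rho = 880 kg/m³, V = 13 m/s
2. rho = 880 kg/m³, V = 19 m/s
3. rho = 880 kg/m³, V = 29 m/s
Case 1: P_dyn = 74.36 kPa
Case 2: P_dyn = 158.8 kPa
Case 3: P_dyn = 370 kPa
Ranking (highest first): 3, 2, 1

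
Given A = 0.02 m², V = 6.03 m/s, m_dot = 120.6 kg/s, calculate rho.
Formula: \dot{m} = \rho A V
Substituting knowns: 120.6 = rho·0.02·6.03
Solving for rho: rho = 120.6/(0.02·6.03) = 1000 kg/m³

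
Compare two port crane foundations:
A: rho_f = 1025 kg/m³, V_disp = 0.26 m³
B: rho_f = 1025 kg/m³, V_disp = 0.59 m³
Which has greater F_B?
F_B(A) = 2614 N, F_B(B) = 5933 N. Answer: B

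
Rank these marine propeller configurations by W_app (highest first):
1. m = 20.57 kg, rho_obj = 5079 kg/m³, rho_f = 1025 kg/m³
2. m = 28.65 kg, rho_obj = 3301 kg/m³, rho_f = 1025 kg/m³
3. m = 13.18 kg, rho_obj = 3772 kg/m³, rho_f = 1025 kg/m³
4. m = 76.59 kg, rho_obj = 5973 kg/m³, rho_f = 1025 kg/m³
Case 1: W_app = 161.1 N
Case 2: W_app = 193.8 N
Case 3: W_app = 94.16 N
Case 4: W_app = 622.4 N
Ranking (highest first): 4, 2, 1, 3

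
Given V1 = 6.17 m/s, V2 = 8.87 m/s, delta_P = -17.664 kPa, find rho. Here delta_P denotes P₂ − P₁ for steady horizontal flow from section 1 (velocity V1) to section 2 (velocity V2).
Formula: \Delta P = \frac{1}{2} \rho (V_1^2 - V_2^2)
Substituting knowns: -17.664 = 0.5·rho·(6.17² − 8.87²)/1000
Solving for rho: rho = 2·(-17.664·1000)/(6.17² − 8.87²) = 870 kg/m³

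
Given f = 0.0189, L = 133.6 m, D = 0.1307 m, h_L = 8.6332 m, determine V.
Formula: h_L = f \frac{L}{D} \frac{V^2}{2g}
Substituting knowns: 8.6332 = 0.0189·(133.6/0.1307)·V²/(2·9.81)
Solving for V: V = √(8.6332·2·9.81/(0.0189·(133.6/0.1307))) = 2.961 m/s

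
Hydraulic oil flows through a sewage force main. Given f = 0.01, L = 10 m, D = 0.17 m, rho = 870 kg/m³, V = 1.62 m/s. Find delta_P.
Formula: \Delta P = f \frac{L}{D} \frac{\rho V^2}{2}
delta_P = 0.01·(10/0.17)·0.5·870·1.62²/1000 = 0.6715 kPa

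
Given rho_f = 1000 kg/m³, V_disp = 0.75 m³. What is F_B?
Formula: F_B = \rho_f g V_{disp}
F_B = 1000·9.81·0.75 = 7358 N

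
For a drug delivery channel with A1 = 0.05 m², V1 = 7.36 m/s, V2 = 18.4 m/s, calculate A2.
Formula: V_2 = \frac{A_1 V_1}{A_2}
Substituting knowns: 18.4 = 0.05·7.36/A2
Solving for A2: A2 = 0.05·7.36/18.4 = 0.02 m²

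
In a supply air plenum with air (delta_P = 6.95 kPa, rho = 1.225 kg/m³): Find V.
Formula: V = \sqrt{\frac{2 \Delta P}{\rho}}
V = √(2·(6.95·1000)/1.225) = 106.5 m/s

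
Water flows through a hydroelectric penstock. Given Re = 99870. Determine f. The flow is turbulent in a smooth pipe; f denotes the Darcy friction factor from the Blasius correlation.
Formula: f = \frac{0.316}{Re^{0.25}}
f = 0.316/99870^0.25 = 0.01778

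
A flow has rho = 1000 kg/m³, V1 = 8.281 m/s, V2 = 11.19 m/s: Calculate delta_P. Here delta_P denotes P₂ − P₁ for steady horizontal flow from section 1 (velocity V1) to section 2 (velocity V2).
Formula: \Delta P = \frac{1}{2} \rho (V_1^2 - V_2^2)
delta_P = 0.5·1000·(8.281² − 11.19²)/1000 = -28.32 kPa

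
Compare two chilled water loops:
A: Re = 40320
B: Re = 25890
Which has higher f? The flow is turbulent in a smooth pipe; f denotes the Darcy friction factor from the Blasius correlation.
f(A) = 0.0223, f(B) = 0.02491. Answer: B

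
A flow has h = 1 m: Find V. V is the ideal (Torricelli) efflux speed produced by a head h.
Formula: V = \sqrt{2 g h}
V = √(2·9.81·1) = 4.429 m/s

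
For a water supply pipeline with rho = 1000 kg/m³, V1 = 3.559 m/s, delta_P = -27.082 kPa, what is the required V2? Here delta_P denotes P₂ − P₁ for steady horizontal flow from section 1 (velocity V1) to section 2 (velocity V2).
Formula: \Delta P = \frac{1}{2} \rho (V_1^2 - V_2^2)
Substituting knowns: -27.082 = 0.5·1000·(3.559² − V2²)/1000
Solving for V2: V2 = √(3.559² − 2·(-27.082·1000)/1000) = 8.175 m/s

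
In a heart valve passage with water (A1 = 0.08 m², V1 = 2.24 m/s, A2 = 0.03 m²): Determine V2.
Formula: V_2 = \frac{A_1 V_1}{A_2}
V2 = 0.08·2.24/0.03 = 5.973 m/s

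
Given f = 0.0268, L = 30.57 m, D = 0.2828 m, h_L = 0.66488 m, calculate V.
Formula: h_L = f \frac{L}{D} \frac{V^2}{2g}
Substituting knowns: 0.66488 = 0.0268·(30.57/0.2828)·V²/(2·9.81)
Solving for V: V = √(0.66488·2·9.81/(0.0268·(30.57/0.2828))) = 2.122 m/s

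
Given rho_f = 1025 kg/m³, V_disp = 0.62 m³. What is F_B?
Formula: F_B = \rho_f g V_{disp}
F_B = 1025·9.81·0.62 = 6234 N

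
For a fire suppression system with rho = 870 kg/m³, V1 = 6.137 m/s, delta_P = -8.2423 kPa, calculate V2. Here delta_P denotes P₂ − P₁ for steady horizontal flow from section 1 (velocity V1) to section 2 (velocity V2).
Formula: \Delta P = \frac{1}{2} \rho (V_1^2 - V_2^2)
Substituting knowns: -8.2423 = 0.5·870·(6.137² − V2²)/1000
Solving for V2: V2 = √(6.137² − 2·(-8.2423·1000)/870) = 7.524 m/s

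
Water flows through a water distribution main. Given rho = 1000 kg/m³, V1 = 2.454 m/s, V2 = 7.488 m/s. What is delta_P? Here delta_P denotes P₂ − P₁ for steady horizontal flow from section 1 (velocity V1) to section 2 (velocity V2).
Formula: \Delta P = \frac{1}{2} \rho (V_1^2 - V_2^2)
delta_P = 0.5·1000·(2.454² − 7.488²)/1000 = -25.02 kPa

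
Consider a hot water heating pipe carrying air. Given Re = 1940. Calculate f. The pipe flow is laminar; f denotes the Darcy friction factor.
Formula: f = \frac{64}{Re}
f = 64/1940 = 0.03299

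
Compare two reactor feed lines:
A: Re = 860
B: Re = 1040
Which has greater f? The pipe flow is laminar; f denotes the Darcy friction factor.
f(A) = 0.07442, f(B) = 0.06154. Answer: A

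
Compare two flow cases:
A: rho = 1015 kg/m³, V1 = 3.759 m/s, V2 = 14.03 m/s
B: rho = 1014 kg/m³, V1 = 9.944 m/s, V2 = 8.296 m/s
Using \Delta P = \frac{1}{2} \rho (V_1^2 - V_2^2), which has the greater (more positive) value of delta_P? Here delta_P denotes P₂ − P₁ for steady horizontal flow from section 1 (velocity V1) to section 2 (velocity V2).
delta_P(A) = -92.73 kPa, delta_P(B) = 15.24 kPa. Answer: B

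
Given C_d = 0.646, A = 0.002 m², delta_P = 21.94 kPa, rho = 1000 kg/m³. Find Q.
Formula: Q = C_d A \sqrt{\frac{2 \Delta P}{\rho}}
Q = 0.646·0.002·√(2·(21.94·1000)/1000)·1000 = 8.558 L/s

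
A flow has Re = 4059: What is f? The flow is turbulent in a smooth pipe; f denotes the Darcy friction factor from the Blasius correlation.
Formula: f = \frac{0.316}{Re^{0.25}}
f = 0.316/4059^0.25 = 0.03959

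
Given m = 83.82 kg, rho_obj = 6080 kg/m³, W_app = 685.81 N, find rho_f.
Formula: W_{app} = mg\left(1 - \frac{\rho_f}{\rho_{obj}}\right)
Substituting knowns: 685.81 = 83.82·9.81·(1 − rho_f/6080)
Solving for rho_f: rho_f = 6080·(1 − 685.81/(83.82·9.81)) = 1009 kg/m³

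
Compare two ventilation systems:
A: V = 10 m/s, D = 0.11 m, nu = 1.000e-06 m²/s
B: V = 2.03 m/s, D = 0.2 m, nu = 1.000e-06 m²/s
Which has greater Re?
Re(A) = 1.100e+06, Re(B) = 406000. Answer: A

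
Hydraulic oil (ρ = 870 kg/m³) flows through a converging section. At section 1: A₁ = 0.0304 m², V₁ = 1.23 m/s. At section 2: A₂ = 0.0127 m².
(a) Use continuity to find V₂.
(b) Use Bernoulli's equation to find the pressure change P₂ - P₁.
(a) Continuity: A₁V₁=A₂V₂ -> V₂=A₁V₁/A₂=0.0304*1.23/0.0127=2.94 m/s
(b) Bernoulli: P₂-P₁=0.5*rho*(V₁^2-V₂^2)/1000=0.5*870*(1.23^2-2.94^2)/1000=-3.102 kPa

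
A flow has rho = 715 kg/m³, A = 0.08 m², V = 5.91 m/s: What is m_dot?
Formula: \dot{m} = \rho A V
m_dot = 715·0.08·5.91 = 338.1 kg/s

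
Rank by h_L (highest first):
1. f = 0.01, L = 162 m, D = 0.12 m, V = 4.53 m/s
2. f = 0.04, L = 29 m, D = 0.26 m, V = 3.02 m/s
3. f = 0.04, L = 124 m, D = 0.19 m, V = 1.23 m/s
Case 1: h_L = 14.12 m
Case 2: h_L = 2.074 m
Case 3: h_L = 2.013 m
Ranking (highest first): 1, 2, 3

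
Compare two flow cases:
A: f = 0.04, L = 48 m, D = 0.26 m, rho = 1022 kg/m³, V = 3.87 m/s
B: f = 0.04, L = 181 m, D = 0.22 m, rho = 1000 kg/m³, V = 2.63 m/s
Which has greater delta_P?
delta_P(A) = 56.52 kPa, delta_P(B) = 113.8 kPa. Answer: B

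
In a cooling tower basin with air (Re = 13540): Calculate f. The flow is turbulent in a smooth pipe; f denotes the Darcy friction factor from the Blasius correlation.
Formula: f = \frac{0.316}{Re^{0.25}}
f = 0.316/13540^0.25 = 0.02929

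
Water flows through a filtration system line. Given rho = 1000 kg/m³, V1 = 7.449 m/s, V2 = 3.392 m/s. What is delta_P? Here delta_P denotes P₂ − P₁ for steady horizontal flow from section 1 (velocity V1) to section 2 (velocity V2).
Formula: \Delta P = \frac{1}{2} \rho (V_1^2 - V_2^2)
delta_P = 0.5·1000·(7.449² − 3.392²)/1000 = 21.99 kPa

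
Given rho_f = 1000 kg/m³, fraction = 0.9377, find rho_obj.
Formula: f_{sub} = \frac{\rho_{obj}}{\rho_f}
Substituting knowns: 0.9377 = rho_obj/1000
Solving for rho_obj: rho_obj = 0.9377·1000 = 937.7 kg/m³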